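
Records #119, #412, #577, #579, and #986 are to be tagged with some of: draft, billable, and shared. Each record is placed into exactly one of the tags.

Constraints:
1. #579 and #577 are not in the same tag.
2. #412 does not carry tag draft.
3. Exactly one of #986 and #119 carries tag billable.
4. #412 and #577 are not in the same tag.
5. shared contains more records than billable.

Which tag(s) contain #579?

#579: shared

From (2): #412 ∉ draft.
Suppose #579 ∈ draft: no assignment then satisfies all the clues, so #579 ∉ draft.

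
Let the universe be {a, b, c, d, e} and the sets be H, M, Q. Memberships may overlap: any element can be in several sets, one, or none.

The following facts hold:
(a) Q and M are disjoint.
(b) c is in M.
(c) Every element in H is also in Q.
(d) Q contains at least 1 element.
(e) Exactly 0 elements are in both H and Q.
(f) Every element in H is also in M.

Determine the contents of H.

H = {}

From (b): c ∈ M.
(a) (disjoint): c ∉ Q.
(c) contrapositive: c ∉ H.
Suppose a ∈ H: no assignment then satisfies all the clues, so a ∉ H.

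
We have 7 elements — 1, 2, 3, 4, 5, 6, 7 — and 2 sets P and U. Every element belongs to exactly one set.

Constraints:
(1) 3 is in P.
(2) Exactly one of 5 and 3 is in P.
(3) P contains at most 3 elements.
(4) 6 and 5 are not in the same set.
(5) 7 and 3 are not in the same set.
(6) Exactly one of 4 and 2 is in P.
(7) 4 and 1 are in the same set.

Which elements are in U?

U = {1, 4, 5, 7}

From (1): 3 ∈ P.
(2) (exactly one): 5 ∉ P.
(5): 7 ∉ P.
Only one set left: 5 ∈ U.
Only one set left: 7 ∈ U.
(4): 6 ∉ U.
Only one set left: 6 ∈ P.
Suppose 1 ∉ U: no assignment then satisfies all the clues, so 1 ∈ U.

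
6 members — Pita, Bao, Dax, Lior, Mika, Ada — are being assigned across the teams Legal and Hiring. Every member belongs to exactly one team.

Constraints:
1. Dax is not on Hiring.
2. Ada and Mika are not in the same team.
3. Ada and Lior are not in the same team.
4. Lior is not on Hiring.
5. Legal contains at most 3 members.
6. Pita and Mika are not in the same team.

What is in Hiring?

Hiring = {Ada, Bao, Pita}

From (1): Dax ∉ Hiring.
From (4): Lior ∉ Hiring.
Only one team left: Dax ∈ Legal.
Only one team left: Lior ∈ Legal.
(3): Ada ∉ Legal.
Only one team left: Ada ∈ Hiring.
(2): Mika ∉ Hiring.
Only one team left: Mika ∈ Legal.
(5): Legal already has 3, so the rest are out.
Only one team left: Pita ∈ Hiring.
Only one team left: Bao ∈ Hiring.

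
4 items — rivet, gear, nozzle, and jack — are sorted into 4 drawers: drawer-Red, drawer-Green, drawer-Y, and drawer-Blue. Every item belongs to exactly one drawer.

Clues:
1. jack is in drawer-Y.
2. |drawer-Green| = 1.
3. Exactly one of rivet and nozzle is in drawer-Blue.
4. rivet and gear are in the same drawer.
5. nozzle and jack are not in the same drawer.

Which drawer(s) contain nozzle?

nozzle: drawer-Green

From (1): jack ∈ drawer-Y.
(5): nozzle ∉ drawer-Y.
Suppose nozzle ∈ drawer-Red: no assignment then satisfies all the clues, so nozzle ∉ drawer-Red.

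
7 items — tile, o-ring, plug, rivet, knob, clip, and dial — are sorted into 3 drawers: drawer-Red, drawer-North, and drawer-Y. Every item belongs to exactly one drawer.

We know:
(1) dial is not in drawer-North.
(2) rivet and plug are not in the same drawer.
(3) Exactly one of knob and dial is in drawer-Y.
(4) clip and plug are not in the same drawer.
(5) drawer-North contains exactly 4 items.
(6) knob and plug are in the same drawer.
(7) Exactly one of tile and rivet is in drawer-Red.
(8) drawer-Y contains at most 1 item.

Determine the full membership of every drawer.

drawer-Red = {clip, rivet}; drawer-North = {knob, o-ring, plug, tile}; drawer-Y = {dial}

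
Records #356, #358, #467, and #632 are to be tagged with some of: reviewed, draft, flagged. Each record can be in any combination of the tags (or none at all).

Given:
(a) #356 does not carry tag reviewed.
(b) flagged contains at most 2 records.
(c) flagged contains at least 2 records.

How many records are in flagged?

2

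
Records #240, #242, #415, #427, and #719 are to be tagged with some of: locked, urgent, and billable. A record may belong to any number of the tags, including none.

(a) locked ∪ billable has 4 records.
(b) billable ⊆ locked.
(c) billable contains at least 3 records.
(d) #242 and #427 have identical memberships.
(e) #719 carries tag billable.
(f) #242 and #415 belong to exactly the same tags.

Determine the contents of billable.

From (e): #719 ∈ billable.
(b) with #719 ∈ billable: #719 ∈ locked.
Suppose #240 ∈ billable: no assignment then satisfies all the clues, so #240 ∉ billable.

billable = {#242, #415, #427, #719}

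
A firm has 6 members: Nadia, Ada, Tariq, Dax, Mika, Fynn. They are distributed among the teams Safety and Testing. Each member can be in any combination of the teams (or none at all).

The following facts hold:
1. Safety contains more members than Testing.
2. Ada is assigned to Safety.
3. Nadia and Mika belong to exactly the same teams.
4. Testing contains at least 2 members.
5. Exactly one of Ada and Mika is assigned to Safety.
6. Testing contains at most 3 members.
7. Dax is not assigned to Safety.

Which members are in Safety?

Safety = {Ada, Fynn, Tariq}

From (2): Ada ∈ Safety.
From (7): Dax ∉ Safety.
(5) (exactly one): Mika ∉ Safety.
(3): Nadia matches Mika: Nadia ∉ Safety.
Suppose Tariq ∉ Safety: no assignment then satisfies all the clues, so Tariq ∈ Safety.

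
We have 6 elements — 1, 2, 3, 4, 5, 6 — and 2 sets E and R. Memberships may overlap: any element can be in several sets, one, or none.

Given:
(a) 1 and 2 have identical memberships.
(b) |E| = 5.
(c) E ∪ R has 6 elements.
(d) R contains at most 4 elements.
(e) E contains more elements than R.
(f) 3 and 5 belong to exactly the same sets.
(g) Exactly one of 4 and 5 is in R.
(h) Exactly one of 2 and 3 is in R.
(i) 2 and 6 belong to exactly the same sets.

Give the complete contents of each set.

E = {1, 2, 3, 5, 6}; R = {1, 2, 4, 6}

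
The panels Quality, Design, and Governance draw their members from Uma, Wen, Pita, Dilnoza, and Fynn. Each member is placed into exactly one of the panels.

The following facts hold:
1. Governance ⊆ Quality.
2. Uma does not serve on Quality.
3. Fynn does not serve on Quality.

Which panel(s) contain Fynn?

From (2): Uma ∉ Quality.
From (3): Fynn ∉ Quality.
(1) contrapositive: Uma ∉ Governance.
(1) contrapositive: Fynn ∉ Governance.
Only one panel left: Uma ∈ Design.
Only one panel left: Fynn ∈ Design.

Fynn: Design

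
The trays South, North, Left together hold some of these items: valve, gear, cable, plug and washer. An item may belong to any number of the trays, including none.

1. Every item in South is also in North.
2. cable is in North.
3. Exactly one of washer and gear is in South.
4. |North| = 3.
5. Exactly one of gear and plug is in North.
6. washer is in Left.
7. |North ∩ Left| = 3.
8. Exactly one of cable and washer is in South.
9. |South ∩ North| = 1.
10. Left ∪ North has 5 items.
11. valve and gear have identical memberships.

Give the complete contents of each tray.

From (2): cable ∈ North.
From (6): washer ∈ Left.
Suppose valve ∈ South: no assignment then satisfies all the clues, so valve ∉ South.

South = {washer}; North = {cable, plug, washer}; Left = {cable, gear, plug, valve, washer}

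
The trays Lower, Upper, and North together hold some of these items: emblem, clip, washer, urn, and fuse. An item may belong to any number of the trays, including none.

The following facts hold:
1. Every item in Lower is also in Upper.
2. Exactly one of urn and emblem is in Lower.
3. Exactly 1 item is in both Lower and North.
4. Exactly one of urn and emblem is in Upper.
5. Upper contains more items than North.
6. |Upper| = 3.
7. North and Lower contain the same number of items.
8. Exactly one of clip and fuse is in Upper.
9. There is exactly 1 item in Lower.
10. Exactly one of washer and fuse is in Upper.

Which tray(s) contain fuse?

fuse: none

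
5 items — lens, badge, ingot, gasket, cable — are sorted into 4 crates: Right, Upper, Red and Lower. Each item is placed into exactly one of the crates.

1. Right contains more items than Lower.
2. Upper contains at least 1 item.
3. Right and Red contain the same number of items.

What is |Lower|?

0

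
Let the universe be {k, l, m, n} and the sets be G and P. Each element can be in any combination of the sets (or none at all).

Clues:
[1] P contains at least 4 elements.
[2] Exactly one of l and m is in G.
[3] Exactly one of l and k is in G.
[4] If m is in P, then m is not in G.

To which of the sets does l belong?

l: G, P

(1): only 4 candidates remain for P, so all are in.
(4): m ∉ G.
(2) (exactly one): l ∈ G.
(3) (exactly one): k ∉ G.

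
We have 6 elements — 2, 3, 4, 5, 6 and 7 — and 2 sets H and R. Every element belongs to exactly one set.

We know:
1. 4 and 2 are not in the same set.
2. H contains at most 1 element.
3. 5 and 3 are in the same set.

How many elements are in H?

1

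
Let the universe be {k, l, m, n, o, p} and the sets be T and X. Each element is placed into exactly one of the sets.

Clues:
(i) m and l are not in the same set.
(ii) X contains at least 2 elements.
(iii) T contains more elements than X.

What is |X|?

2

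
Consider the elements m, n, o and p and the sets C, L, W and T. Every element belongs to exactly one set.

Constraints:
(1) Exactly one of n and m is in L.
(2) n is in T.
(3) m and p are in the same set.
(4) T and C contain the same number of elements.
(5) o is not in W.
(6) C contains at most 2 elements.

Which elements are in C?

C = {o}

From (2): n ∈ T.
From (5): o ∉ W.
(1) (exactly one): m ∈ L.
(3): p matches m: p ∉ C.
(3): p matches m: p ∈ L.
Suppose o ∉ C: no assignment then satisfies all the clues, so o ∈ C.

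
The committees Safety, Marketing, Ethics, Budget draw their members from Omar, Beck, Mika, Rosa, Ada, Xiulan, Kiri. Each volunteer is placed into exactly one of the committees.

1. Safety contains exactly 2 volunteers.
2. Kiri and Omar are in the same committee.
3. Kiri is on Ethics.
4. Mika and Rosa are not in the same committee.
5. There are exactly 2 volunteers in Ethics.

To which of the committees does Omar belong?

From (3): Kiri ∈ Ethics.
(2): Omar matches Kiri: Omar ∉ Safety.
(2): Omar matches Kiri: Omar ∉ Marketing.
(2): Omar matches Kiri: Omar ∈ Ethics.
(5): Ethics already has 2, so the rest are out.

Omar: Ethics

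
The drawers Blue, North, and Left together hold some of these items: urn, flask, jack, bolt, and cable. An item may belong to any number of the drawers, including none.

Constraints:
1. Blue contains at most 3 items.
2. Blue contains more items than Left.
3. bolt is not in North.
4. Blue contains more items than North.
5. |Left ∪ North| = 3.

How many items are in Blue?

3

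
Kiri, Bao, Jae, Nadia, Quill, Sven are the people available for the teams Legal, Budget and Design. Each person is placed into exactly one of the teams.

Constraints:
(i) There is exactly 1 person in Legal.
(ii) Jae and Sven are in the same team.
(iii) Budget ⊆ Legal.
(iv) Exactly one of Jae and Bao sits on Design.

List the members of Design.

Design = {Jae, Kiri, Nadia, Quill, Sven}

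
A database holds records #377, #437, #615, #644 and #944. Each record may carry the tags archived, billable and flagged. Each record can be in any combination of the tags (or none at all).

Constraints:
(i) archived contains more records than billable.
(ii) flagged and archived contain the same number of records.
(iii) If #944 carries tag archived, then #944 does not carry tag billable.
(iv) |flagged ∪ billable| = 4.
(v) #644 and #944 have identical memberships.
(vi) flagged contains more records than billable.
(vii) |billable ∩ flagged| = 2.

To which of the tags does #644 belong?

#644: archived, flagged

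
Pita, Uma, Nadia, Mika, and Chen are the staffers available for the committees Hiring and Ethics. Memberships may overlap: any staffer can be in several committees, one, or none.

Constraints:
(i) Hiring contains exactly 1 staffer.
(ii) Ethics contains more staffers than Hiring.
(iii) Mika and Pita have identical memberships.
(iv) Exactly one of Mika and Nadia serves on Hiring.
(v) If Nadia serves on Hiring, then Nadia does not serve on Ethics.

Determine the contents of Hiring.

Hiring = {Nadia}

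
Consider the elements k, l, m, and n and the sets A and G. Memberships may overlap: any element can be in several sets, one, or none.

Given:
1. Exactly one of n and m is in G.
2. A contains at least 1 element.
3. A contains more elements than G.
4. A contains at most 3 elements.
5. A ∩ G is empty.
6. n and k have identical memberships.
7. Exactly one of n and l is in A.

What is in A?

A = {k, n}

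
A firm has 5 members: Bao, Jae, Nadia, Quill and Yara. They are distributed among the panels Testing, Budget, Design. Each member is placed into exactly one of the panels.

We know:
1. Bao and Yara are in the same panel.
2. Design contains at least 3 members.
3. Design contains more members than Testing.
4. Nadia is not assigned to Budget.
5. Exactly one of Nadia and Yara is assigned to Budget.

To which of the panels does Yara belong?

From (4): Nadia ∉ Budget.
(5) (exactly one): Yara ∈ Budget.
(1): Bao matches Yara: Bao ∉ Testing.
(1): Bao matches Yara: Bao ∈ Budget.
(2): only 3 candidates remain for Design, so all are in.

Yara: Budget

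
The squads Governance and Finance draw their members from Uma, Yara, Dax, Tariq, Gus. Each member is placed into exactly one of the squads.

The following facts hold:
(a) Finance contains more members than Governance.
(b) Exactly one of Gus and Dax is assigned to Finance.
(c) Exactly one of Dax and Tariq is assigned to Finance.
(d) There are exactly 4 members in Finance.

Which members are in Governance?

Governance = {Dax}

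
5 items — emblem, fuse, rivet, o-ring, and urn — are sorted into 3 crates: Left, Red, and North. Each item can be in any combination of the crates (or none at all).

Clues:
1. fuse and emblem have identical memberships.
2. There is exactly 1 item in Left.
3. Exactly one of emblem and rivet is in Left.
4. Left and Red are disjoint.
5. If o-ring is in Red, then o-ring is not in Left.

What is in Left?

Left = {rivet}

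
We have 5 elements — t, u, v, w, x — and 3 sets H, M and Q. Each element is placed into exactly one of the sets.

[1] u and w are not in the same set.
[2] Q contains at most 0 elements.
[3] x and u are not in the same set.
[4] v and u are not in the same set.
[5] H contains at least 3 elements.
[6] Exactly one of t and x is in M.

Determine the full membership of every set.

(2): Q already has 0, so the rest are out.
Suppose t ∈ H: no assignment then satisfies all the clues, so t ∉ H.

H = {v, w, x}; M = {t, u}; Q = {}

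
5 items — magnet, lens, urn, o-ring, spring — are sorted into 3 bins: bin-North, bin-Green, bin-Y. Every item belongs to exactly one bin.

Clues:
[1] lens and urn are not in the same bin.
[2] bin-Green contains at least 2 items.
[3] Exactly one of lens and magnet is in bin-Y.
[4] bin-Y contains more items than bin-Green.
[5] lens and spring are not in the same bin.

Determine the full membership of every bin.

bin-North = {}; bin-Green = {lens, o-ring}; bin-Y = {magnet, spring, urn}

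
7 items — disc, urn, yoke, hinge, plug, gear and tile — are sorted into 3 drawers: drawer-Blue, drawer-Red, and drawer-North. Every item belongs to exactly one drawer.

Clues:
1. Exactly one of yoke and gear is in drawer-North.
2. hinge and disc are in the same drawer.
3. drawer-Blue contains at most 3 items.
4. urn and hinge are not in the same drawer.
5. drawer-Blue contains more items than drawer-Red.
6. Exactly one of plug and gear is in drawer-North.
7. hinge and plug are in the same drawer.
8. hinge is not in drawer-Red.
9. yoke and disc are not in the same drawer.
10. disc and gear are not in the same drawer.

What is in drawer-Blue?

drawer-Blue = {disc, hinge, plug}

From (8): hinge ∉ drawer-Red.
(2): disc matches hinge: disc ∉ drawer-Red.
(7): plug matches hinge: plug ∉ drawer-Red.
Suppose disc ∉ drawer-Blue: no assignment then satisfies all the clues, so disc ∈ drawer-Blue.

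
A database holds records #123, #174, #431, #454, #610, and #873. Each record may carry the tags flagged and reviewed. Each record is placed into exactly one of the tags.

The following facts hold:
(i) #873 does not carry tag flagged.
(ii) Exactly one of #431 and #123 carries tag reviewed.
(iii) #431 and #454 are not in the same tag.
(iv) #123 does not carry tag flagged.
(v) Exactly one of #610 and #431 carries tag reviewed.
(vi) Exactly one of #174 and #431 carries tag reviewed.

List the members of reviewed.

reviewed = {#123, #174, #454, #610, #873}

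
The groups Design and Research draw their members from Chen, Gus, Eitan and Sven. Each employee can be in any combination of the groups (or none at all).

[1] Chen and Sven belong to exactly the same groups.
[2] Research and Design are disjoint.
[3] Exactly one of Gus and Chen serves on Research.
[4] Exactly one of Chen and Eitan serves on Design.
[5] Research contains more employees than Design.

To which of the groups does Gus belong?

Gus: none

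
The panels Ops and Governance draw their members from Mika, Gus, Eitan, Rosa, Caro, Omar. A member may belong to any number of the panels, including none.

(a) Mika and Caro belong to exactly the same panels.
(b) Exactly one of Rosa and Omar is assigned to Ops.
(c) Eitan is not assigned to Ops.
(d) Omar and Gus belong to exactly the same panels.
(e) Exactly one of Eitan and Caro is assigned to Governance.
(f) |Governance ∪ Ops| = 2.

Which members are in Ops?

Ops = {Rosa}

From (c): Eitan ∉ Ops.
Suppose Mika ∈ Ops: no assignment then satisfies all the clues, so Mika ∉ Ops.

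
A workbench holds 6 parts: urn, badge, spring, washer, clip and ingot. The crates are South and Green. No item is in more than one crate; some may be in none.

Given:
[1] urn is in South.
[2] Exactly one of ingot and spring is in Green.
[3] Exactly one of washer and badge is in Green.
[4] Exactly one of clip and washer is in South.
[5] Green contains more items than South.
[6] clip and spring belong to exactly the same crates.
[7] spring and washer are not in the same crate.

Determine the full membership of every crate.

South = {urn, washer}; Green = {badge, clip, spring}

From (1): urn ∈ South.
Suppose badge ∈ South: no assignment then satisfies all the clues, so badge ∉ South.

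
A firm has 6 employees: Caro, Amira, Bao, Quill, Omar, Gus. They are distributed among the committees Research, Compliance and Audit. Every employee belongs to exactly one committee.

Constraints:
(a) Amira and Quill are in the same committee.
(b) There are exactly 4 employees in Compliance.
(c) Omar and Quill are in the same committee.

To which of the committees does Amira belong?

Amira: Compliance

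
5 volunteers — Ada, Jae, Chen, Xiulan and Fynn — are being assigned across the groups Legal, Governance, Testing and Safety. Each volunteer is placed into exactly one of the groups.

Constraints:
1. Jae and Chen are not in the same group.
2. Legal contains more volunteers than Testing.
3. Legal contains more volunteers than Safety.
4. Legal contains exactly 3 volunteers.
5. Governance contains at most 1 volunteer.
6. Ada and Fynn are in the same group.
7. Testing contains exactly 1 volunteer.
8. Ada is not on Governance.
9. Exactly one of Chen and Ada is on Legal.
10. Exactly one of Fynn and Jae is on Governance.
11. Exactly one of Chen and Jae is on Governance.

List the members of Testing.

Testing = {Chen}

From (8): Ada ∉ Governance.
(6): Fynn matches Ada: Fynn ∉ Governance.
(10) (exactly one): Jae ∈ Governance.
(11) (exactly one): Chen ∉ Governance.
(5): Governance already has 1, so the rest are out.
Suppose Ada ∈ Testing: no assignment then satisfies all the clues, so Ada ∉ Testing.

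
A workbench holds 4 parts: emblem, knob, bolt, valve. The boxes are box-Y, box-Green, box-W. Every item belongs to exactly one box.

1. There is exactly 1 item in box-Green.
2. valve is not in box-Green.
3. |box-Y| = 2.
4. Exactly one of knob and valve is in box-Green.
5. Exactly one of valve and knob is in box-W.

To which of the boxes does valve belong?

From (2): valve ∉ box-Green.
(4) (exactly one): knob ∈ box-Green.
(5) (exactly one): valve ∈ box-W.
(1): box-Green already has 1, so the rest are out.
(3): only 2 candidates remain for box-Y, so all are in.

valve: box-W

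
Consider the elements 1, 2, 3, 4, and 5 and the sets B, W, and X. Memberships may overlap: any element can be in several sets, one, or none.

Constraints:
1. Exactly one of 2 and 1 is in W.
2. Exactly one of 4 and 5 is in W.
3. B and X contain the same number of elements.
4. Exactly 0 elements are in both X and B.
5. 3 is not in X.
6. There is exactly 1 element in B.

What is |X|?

1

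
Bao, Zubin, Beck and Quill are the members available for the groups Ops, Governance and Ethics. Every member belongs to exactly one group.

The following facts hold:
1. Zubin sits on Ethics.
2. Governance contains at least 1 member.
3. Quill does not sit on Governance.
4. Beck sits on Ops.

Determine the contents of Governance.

Governance = {Bao}

From (1): Zubin ∈ Ethics.
From (3): Quill ∉ Governance.
From (4): Beck ∈ Ops.
(2): only 1 candidates remain for Governance, so all are in.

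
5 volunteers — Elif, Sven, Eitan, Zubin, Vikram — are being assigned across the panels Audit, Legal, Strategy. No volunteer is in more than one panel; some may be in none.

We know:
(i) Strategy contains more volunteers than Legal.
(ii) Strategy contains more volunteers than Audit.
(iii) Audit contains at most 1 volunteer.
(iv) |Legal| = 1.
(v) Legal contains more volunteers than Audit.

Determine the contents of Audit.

Audit = {}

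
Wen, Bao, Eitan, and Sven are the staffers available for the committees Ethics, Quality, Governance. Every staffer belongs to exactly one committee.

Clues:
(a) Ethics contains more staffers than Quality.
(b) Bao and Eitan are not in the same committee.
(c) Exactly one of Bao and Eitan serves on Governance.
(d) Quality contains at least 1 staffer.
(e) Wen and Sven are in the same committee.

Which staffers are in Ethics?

Ethics = {Sven, Wen}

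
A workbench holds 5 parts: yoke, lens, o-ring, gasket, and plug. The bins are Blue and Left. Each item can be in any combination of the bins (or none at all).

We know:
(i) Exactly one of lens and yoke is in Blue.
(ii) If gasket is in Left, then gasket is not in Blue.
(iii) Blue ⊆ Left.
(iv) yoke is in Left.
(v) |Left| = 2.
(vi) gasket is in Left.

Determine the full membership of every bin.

From (iv): yoke ∈ Left.
From (vi): gasket ∈ Left.
(ii): gasket ∉ Blue.
(v): Left already has 2, so the rest are out.
(iii) contrapositive: lens ∉ Blue.
(iii) contrapositive: o-ring ∉ Blue.
(iii) contrapositive: plug ∉ Blue.
(i) (exactly one): yoke ∈ Blue.

Blue = {yoke}; Left = {gasket, yoke}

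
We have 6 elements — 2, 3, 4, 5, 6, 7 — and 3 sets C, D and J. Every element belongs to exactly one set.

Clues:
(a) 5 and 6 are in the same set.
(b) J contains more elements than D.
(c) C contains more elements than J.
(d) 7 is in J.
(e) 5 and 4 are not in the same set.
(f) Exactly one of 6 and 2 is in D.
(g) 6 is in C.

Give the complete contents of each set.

C = {3, 5, 6}; D = {2}; J = {4, 7}

From (d): 7 ∈ J.
From (g): 6 ∈ C.
(a): 5 matches 6: 5 ∈ C.
(e): 4 ∉ C.
(f) (exactly one): 2 ∈ D.
Suppose 3 ∉ C: no assignment then satisfies all the clues, so 3 ∈ C.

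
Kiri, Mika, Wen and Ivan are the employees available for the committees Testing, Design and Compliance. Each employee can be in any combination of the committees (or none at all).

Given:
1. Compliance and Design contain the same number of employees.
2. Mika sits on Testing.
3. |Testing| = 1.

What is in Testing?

From (2): Mika ∈ Testing.
(3): Testing already has 1, so the rest are out.

Testing = {Mika}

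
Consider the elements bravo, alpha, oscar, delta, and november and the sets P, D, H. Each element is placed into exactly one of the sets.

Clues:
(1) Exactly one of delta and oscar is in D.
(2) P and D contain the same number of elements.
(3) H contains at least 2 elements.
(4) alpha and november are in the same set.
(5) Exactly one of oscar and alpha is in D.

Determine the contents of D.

D = {oscar}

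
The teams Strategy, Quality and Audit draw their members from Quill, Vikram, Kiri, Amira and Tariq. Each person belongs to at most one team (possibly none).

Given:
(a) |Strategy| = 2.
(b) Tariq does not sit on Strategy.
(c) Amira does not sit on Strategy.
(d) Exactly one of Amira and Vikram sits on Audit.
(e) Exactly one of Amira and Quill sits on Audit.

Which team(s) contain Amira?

Amira: Audit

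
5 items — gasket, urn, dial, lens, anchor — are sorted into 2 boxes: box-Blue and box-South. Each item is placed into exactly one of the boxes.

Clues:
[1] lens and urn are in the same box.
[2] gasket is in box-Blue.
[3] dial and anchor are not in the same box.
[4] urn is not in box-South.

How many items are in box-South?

1

From (2): gasket ∈ box-Blue.
From (4): urn ∉ box-South.
(1): lens matches urn: lens ∉ box-South.
Only one box left: urn ∈ box-Blue.
Only one box left: lens ∈ box-Blue.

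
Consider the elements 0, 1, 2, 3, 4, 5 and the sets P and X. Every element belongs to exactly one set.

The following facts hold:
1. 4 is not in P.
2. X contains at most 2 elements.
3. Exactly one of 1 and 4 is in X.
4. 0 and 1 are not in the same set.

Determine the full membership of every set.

P = {1, 2, 3, 5}; X = {0, 4}

From (1): 4 ∉ P.
Only one set left: 4 ∈ X.
(3) (exactly one): 1 ∉ X.
Only one set left: 1 ∈ P.
(4): 0 ∉ P.
Only one set left: 0 ∈ X.
(2): X already has 2, so the rest are out.
Only one set left: 2 ∈ P.
Only one set left: 3 ∈ P.
Only one set left: 5 ∈ P.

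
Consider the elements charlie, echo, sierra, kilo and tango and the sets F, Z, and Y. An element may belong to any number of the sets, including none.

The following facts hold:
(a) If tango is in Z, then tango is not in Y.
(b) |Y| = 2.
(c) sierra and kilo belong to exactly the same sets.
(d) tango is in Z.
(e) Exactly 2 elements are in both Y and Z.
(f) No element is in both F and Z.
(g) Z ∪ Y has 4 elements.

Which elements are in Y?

Y = {kilo, sierra}

From (d): tango ∈ Z.
(a): tango ∉ Y.
(f) (disjoint): tango ∉ F.
Suppose charlie ∈ Y: no assignment then satisfies all the clues, so charlie ∉ Y.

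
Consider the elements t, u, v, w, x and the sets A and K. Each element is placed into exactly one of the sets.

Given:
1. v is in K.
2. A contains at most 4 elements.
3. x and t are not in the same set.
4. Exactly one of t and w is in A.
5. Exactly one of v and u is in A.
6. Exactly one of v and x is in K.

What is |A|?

From (1): v ∈ K.
(5) (exactly one): u ∈ A.
(6) (exactly one): x ∉ K.
Only one set left: x ∈ A.
(3): t ∉ A.
(4) (exactly one): w ∈ A.
Only one set left: t ∈ K.

3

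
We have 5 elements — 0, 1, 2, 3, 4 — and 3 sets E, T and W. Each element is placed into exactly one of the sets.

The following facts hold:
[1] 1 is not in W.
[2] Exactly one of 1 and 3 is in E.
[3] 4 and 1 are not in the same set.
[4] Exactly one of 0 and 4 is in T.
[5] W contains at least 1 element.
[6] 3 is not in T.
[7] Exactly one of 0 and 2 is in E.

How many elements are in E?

2

From (1): 1 ∉ W.
From (6): 3 ∉ T.
Suppose 4 ∈ E: no assignment then satisfies all the clues, so 4 ∉ E.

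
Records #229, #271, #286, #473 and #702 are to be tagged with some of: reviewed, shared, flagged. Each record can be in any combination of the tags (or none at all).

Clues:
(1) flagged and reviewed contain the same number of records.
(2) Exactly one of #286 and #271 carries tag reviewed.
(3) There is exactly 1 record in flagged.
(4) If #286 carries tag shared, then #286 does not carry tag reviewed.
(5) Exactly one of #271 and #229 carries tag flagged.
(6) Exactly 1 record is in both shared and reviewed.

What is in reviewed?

reviewed = {#271}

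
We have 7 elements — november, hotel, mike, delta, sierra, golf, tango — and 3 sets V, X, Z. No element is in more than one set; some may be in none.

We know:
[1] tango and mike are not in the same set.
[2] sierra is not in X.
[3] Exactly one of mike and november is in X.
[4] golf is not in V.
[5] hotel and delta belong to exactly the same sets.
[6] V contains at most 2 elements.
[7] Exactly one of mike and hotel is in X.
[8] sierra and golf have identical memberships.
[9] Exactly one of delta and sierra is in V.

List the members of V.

From (2): sierra ∉ X.
From (4): golf ∉ V.
(8): sierra matches golf: sierra ∉ V.
(8): golf matches sierra: golf ∉ X.
(9) (exactly one): delta ∈ V.
(5): hotel matches delta: hotel ∈ V.
(6): V already has 2, so the rest are out.
(7) (exactly one): mike ∈ X.
(1): tango ∉ X.
(3) (exactly one): november ∉ X.

V = {delta, hotel}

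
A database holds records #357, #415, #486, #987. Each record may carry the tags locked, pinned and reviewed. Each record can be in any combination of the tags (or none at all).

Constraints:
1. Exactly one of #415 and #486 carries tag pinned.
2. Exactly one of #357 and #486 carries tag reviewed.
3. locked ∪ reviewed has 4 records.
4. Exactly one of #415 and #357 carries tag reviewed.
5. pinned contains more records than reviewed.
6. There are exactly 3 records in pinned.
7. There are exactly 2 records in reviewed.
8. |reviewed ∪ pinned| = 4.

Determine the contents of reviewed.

reviewed = {#415, #486}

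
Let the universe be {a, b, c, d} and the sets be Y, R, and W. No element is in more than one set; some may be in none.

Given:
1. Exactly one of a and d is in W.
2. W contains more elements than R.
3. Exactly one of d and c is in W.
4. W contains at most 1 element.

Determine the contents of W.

W = {d}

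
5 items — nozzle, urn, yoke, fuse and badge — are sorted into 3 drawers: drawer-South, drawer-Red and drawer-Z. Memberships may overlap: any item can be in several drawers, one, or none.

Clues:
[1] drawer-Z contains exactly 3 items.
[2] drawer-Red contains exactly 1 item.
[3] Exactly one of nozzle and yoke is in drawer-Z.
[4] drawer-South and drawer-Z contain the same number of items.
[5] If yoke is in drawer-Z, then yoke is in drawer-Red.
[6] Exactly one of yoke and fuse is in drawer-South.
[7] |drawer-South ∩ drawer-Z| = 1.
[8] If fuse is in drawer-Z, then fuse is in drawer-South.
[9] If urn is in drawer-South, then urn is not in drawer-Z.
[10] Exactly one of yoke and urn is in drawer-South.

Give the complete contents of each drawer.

drawer-South = {fuse, nozzle, urn}; drawer-Red = {yoke}; drawer-Z = {badge, fuse, yoke}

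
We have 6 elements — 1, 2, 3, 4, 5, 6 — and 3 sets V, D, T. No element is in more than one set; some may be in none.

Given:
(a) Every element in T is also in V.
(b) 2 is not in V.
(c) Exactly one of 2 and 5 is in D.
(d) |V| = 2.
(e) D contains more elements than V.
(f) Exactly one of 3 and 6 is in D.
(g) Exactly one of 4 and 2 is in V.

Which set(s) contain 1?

1: D

From (b): 2 ∉ V.
(a) contrapositive: 2 ∉ T.
(g) (exactly one): 4 ∈ V.
Suppose 1 ∈ V: no assignment then satisfies all the clues, so 1 ∉ V.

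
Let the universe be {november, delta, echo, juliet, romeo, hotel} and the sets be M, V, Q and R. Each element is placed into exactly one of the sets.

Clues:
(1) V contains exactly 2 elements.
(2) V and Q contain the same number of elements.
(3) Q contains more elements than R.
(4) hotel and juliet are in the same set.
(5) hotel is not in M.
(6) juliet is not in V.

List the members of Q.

Q = {hotel, juliet}

From (5): hotel ∉ M.
From (6): juliet ∉ V.
(4): juliet matches hotel: juliet ∉ M.
(4): hotel matches juliet: hotel ∉ V.
Suppose november ∈ Q: no assignment then satisfies all the clues, so november ∉ Q.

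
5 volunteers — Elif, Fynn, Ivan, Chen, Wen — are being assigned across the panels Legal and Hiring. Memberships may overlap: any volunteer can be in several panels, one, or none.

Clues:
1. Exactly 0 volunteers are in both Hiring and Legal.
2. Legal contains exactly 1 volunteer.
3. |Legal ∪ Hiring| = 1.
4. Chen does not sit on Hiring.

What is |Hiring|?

0

From (4): Chen ∉ Hiring.
Suppose Elif ∈ Hiring: no assignment then satisfies all the clues, so Elif ∉ Hiring.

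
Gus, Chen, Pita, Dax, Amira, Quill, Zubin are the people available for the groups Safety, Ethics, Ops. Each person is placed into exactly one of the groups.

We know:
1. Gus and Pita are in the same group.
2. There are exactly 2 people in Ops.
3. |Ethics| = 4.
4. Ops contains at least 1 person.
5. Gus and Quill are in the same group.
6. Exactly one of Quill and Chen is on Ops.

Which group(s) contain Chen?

Chen: Ops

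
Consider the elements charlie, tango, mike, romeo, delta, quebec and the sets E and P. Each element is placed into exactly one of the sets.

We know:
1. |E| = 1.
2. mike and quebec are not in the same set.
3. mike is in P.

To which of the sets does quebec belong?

From (3): mike ∈ P.
(2): quebec ∉ P.
Only one set left: quebec ∈ E.
(1): E already has 1, so the rest are out.
Only one set left: charlie ∈ P.
Only one set left: tango ∈ P.
Only one set left: romeo ∈ P.
Only one set left: delta ∈ P.

quebec: E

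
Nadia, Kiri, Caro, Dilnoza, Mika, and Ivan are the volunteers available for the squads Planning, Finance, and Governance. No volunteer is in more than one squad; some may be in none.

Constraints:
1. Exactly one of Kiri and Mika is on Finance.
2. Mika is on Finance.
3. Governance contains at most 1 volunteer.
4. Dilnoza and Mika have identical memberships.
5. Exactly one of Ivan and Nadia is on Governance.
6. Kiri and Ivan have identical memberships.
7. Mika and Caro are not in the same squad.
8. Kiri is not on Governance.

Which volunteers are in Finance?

Finance = {Dilnoza, Mika}

From (2): Mika ∈ Finance.
From (8): Kiri ∉ Governance.
(1) (exactly one): Kiri ∉ Finance.
(4): Dilnoza matches Mika: Dilnoza ∉ Planning.
(4): Dilnoza matches Mika: Dilnoza ∈ Finance.
(6): Ivan matches Kiri: Ivan ∉ Finance.
(6): Ivan matches Kiri: Ivan ∉ Governance.
(7): Caro ∉ Finance.
(5) (exactly one): Nadia ∈ Governance.
(3): Governance already has 1, so the rest are out.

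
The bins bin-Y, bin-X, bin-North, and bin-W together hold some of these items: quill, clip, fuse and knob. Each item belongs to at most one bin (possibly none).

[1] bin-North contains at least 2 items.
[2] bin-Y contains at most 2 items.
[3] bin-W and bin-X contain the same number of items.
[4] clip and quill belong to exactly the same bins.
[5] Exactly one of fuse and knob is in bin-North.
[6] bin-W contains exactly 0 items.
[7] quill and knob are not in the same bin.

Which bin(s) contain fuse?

fuse: bin-North

(6): bin-W already has 0, so the rest are out.
Suppose fuse ∈ bin-Y: no assignment then satisfies all the clues, so fuse ∉ bin-Y.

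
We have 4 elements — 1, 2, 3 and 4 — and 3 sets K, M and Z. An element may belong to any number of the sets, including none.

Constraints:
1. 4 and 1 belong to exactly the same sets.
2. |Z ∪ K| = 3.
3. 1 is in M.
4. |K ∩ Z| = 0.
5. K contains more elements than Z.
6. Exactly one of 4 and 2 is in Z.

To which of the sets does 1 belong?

1: K, M

From (3): 1 ∈ M.
(1): 4 matches 1: 4 ∈ M.
Suppose 1 ∉ K: no assignment then satisfies all the clues, so 1 ∈ K.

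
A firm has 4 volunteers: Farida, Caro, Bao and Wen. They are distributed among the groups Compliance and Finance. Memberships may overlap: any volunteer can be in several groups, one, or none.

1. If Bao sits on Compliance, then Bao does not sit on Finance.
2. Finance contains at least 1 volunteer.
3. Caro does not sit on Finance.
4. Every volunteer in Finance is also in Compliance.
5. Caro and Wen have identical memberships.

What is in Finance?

Finance = {Farida}

From (3): Caro ∉ Finance.
(5): Wen matches Caro: Wen ∉ Finance.
Suppose Farida ∉ Finance: no assignment then satisfies all the clues, so Farida ∈ Finance.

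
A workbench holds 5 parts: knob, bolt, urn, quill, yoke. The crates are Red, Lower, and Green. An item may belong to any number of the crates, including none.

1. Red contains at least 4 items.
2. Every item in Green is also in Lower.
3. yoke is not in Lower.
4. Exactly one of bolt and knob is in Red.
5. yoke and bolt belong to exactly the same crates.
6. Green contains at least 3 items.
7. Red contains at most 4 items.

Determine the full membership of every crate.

From (3): yoke ∉ Lower.
(2) contrapositive: yoke ∉ Green.
(5): bolt matches yoke: bolt ∉ Lower.
(5): bolt matches yoke: bolt ∉ Green.
(6): only 3 candidates remain for Green, so all are in.
(2) with knob ∈ Green: knob ∈ Lower.
(2) with urn ∈ Green: urn ∈ Lower.
(2) with quill ∈ Green: quill ∈ Lower.
Suppose knob ∈ Red: no assignment then satisfies all the clues, so knob ∉ Red.

Red = {bolt, quill, urn, yoke}; Lower = {knob, quill, urn}; Green = {knob, quill, urn}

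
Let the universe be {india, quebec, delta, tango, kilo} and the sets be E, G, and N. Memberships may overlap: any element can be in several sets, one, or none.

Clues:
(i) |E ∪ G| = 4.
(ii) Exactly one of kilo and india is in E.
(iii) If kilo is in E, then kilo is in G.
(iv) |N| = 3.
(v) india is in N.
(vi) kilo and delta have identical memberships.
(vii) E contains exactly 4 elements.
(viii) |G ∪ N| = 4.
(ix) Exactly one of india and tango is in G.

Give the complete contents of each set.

From (v): india ∈ N.
Suppose india ∈ E: no assignment then satisfies all the clues, so india ∉ E.

E = {delta, kilo, quebec, tango}; G = {delta, kilo, tango}; N = {delta, india, kilo}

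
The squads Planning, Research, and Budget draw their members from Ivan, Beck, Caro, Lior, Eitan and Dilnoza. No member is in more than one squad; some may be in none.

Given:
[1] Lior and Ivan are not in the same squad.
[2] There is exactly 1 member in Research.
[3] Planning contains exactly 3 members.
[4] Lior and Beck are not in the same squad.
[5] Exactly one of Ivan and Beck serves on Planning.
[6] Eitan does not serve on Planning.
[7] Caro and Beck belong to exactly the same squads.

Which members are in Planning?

Planning = {Beck, Caro, Dilnoza}

From (6): Eitan ∉ Planning.
Suppose Ivan ∈ Planning: no assignment then satisfies all the clues, so Ivan ∉ Planning.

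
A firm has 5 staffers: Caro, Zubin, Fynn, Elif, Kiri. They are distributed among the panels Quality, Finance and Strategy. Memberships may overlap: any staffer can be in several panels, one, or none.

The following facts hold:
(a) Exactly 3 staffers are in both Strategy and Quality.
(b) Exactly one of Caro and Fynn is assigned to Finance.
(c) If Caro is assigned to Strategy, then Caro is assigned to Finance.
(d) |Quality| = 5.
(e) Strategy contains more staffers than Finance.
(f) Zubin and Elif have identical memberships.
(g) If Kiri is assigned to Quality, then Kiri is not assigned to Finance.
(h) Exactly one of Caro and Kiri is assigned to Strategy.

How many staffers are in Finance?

1

(d): only 5 candidates remain for Quality, so all are in.
(g): Kiri ∉ Finance.
Suppose Zubin ∈ Finance: no assignment then satisfies all the clues, so Zubin ∉ Finance.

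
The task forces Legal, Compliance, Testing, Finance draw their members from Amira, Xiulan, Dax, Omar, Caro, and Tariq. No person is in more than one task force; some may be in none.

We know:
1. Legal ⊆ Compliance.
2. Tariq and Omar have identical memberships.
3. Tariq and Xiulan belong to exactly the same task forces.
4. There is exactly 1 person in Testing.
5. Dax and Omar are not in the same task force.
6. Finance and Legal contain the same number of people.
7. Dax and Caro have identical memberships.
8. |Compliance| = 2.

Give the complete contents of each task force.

Legal = {}; Compliance = {Caro, Dax}; Testing = {Amira}; Finance = {}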